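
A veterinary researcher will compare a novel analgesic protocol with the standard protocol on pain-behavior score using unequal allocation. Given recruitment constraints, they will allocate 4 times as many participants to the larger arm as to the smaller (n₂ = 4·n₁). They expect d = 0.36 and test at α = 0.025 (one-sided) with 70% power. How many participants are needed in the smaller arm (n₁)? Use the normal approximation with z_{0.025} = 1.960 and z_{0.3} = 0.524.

n₁ = 60

With allocation ratio k = n₂/n₁ = 4, Var(x̄₁−x̄₂) = σ²(1/n₁ + 1/(k·n₁)) = σ²·(k+1)/(k·n₁).
So n₁ = (1 + 1/k)·((z_{α} + z_β)/d)² = 1.250 × (2.484/0.36)².
n₁ = 1.250 × 47.61 = 59.5.
Round up: n₁ = 60, giving n₂ = 4 × 60 = 240.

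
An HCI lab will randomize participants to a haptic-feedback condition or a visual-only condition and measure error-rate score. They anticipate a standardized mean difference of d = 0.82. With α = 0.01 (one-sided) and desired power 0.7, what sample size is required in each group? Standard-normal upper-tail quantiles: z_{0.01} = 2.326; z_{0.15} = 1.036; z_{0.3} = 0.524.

For two independent groups with equal n: n = 2·((z_{α} + z_β) / d)².
z_{α} + z_β = 2.326 + 0.524 = 2.850.
n = 2 × (2.850 / 0.82)² = 2 × 3.476² = 2 × 12.08 = 24.2.
Round up to the next whole participant.

n = 25 per group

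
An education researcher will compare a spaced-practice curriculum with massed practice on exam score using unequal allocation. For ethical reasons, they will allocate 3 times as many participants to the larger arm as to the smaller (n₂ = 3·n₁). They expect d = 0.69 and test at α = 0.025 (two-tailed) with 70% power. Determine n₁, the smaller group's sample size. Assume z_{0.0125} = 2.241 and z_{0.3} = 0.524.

With allocation ratio k = n₂/n₁ = 3, Var(x̄₁−x̄₂) = σ²(1/n₁ + 1/(k·n₁)) = σ²·(k+1)/(k·n₁).
So n₁ = (1 + 1/k)·((z_{α/2} + z_β)/d)² = 1.333 × (2.765/0.69)².
n₁ = 1.333 × 16.06 = 21.4.
Round up: n₁ = 22, giving n₂ = 3 × 22 = 66.

n₁ = 22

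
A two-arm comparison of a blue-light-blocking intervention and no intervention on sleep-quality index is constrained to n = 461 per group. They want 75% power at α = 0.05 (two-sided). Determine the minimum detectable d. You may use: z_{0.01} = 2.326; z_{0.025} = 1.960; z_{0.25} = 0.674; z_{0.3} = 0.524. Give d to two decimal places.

d_min ≈ 0.17

For two independent groups of n = 461 each: d_min = (z_{α/2} + z_β)·√(2/n).
z-sum = 1.960 + 0.674 = 2.634.
d_min = 2.634 × √(2/461) = 2.634 × 0.0659 = 0.173.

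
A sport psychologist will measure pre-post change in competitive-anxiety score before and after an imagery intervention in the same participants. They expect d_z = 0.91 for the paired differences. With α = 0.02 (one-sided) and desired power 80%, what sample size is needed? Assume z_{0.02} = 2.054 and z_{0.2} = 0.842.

n = 11 pairs

For a paired (one-sample on differences) test: n = ((z_{α} + z_β) / d)².
z_{α} + z_β = 2.054 + 0.842 = 2.896.
n = (2.896 / 0.91)² = 3.182² = 10.13.
Round up.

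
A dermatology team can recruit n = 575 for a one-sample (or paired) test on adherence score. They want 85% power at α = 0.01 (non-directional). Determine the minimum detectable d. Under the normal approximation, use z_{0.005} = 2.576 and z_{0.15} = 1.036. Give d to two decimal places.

For a single sample (or paired design) of n = 575: d_min = (z_{α/2} + z_β)/√n.
z-sum = 2.576 + 1.036 = 3.612.
d_min = 3.612 / √575 = 3.612 / 23.979 = 0.151.

d_min ≈ 0.15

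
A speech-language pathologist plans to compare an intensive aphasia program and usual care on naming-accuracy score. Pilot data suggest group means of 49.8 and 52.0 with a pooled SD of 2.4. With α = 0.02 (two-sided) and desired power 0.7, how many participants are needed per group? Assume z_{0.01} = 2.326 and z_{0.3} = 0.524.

n = 20 per group

Cohen's d = |M₁ − M₂| / SD_pooled = |49.8 − 52.0| / 2.4 = 2.2 / 2.4 = 0.917.
For two independent groups with equal n: n = 2·((z_{α/2} + z_β) / d)².
z_{α/2} + z_β = 2.326 + 0.524 = 2.850.
n = 2 × (2.850 / 0.917)² = 2 × 3.108² = 2 × 9.66 = 19.3.
Round up to the next whole participant.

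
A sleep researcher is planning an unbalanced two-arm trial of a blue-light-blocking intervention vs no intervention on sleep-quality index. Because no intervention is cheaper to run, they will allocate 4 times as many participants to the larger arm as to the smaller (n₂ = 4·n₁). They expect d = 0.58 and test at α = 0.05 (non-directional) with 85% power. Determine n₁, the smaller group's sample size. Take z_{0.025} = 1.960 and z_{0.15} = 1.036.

With allocation ratio k = n₂/n₁ = 4, Var(x̄₁−x̄₂) = σ²(1/n₁ + 1/(k·n₁)) = σ²·(k+1)/(k·n₁).
So n₁ = (1 + 1/k)·((z_{α/2} + z_β)/d)² = 1.250 × (2.996/0.58)².
n₁ = 1.250 × 26.68 = 33.4.
Round up: n₁ = 34, giving n₂ = 4 × 34 = 136.

n₁ = 34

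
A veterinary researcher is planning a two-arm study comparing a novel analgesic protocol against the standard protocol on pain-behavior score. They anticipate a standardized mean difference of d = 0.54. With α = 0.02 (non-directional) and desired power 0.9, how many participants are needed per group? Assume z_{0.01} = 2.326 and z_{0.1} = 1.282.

n = 90 per group

For two independent groups with equal n: n = 2·((z_{α/2} + z_β) / d)².
z_{α/2} + z_β = 2.326 + 1.282 = 3.608.
n = 2 × (3.608 / 0.54)² = 2 × 6.681² = 2 × 44.64 = 89.3.
Round up to the next whole participant.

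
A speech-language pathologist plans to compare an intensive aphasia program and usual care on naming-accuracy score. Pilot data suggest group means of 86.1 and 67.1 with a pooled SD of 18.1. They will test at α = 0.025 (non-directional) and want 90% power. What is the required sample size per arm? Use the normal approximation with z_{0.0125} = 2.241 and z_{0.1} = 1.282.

Cohen's d = |M₁ − M₂| / SD_pooled = |86.1 − 67.1| / 18.1 = 19.0 / 18.1 = 1.050.
For two independent groups with equal n: n = 2·((z_{α/2} + z_β) / d)².
z_{α/2} + z_β = 2.241 + 1.282 = 3.523.
n = 2 × (3.523 / 1.050)² = 2 × 3.355² = 2 × 11.26 = 22.5.
Round up to the next whole participant.

n = 23 per group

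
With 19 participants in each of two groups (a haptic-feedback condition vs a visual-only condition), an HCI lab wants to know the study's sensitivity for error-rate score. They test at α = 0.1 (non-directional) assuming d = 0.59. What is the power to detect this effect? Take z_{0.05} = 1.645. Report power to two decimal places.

power ≈ 0.57

For two equal groups, power = Φ(d·√(n/2) − z_{α/2}).
d·√(n/2) = 0.59 × √(19/2) = 0.59 × 3.082 = 1.819.
z_β = 1.819 − 1.645 = 0.174.
Power = Φ(0.174) = 0.569.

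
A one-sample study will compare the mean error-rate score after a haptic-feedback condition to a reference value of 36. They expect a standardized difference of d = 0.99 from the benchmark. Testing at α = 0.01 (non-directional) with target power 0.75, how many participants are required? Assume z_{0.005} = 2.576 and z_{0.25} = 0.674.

For a one-sample test: n = ((z_{α/2} + z_β) / d)².
z_{α/2} + z_β = 2.576 + 0.674 = 3.250.
n = (3.250 / 0.99)² = 3.283² = 10.78.
Round up.

n = 11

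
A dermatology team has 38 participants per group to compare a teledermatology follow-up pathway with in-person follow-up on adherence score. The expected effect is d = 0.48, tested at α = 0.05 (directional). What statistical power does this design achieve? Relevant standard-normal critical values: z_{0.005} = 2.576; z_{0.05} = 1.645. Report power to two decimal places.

power ≈ 0.67

For two equal groups, power = Φ(d·√(n/2) − z_{α}).
d·√(n/2) = 0.48 × √(38/2) = 0.48 × 4.359 = 2.092.
z_β = 2.092 − 1.645 = 0.447.
Power = Φ(0.447) = 0.673.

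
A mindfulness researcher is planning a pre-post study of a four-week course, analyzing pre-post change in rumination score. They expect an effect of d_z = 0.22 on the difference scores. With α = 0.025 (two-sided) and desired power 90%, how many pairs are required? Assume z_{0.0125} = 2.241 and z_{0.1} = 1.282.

For a paired (one-sample on differences) test: n = ((z_{α/2} + z_β) / d)².
z_{α/2} + z_β = 2.241 + 1.282 = 3.523.
n = (3.523 / 0.22)² = 16.014² = 256.44.
Round up.

n = 257 pairs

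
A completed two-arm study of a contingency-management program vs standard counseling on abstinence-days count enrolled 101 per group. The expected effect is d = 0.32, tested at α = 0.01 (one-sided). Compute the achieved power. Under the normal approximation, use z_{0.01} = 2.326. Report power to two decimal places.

For two equal groups, power = Φ(d·√(n/2) − z_{α}).
d·√(n/2) = 0.32 × √(101/2) = 0.32 × 7.106 = 2.274.
z_β = 2.274 − 2.326 = -0.052.
Power = Φ(-0.052) = 0.479.

power ≈ 0.48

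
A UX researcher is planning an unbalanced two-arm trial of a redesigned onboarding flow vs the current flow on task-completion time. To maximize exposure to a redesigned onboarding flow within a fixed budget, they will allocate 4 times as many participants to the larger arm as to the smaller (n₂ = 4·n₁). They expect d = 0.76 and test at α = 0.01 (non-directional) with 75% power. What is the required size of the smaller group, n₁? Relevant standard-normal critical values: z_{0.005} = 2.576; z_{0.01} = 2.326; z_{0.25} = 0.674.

With allocation ratio k = n₂/n₁ = 4, Var(x̄₁−x̄₂) = σ²(1/n₁ + 1/(k·n₁)) = σ²·(k+1)/(k·n₁).
So n₁ = (1 + 1/k)·((z_{α/2} + z_β)/d)² = 1.250 × (3.250/0.76)².
n₁ = 1.250 × 18.29 = 22.9.
Round up: n₁ = 23, giving n₂ = 4 × 23 = 92.

n₁ = 23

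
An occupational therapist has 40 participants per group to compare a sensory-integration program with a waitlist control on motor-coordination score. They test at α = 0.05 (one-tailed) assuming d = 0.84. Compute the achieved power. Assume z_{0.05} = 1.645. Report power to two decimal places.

For two equal groups, power = Φ(d·√(n/2) − z_{α}).
d·√(n/2) = 0.84 × √(40/2) = 0.84 × 4.472 = 3.757.
z_β = 3.757 − 1.645 = 2.112.
Power = Φ(2.112) = 0.983.

power ≈ 0.98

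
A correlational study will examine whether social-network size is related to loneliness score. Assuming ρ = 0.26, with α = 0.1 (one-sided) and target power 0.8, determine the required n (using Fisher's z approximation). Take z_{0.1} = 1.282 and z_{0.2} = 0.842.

Fisher's z: C = ½·ln((1+r)/(1−r)) = ½·ln(1.7027) = 0.2661.
n = ((z_{α} + z_β)/C)² + 3.
(1.282 + 0.842) / 0.2661 = 2.124 / 0.2661 = 7.982.
n = 7.982² + 3 = 63.71 + 3 = 66.7.
Round up.

n = 67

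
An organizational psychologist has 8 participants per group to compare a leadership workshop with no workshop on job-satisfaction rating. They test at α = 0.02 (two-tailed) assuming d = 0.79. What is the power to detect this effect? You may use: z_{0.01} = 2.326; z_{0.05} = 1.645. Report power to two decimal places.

power ≈ 0.23

For two equal groups, power = Φ(d·√(n/2) − z_{α/2}).
d·√(n/2) = 0.79 × √(8/2) = 0.79 × 2.000 = 1.580.
z_β = 1.580 − 2.326 = -0.746.
Power = Φ(-0.746) = 0.228.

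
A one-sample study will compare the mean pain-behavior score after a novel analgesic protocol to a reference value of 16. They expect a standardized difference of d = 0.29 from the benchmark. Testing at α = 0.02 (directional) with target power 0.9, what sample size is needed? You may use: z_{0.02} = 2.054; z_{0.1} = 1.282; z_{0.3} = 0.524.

n = 133

For a one-sample test: n = ((z_{α} + z_β) / d)².
z_{α} + z_β = 2.054 + 1.282 = 3.336.
n = (3.336 / 0.29)² = 11.503² = 132.33.
Round up.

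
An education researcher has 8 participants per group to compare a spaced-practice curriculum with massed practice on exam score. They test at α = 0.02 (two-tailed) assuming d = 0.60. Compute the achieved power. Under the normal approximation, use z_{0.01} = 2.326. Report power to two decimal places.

power ≈ 0.13

For two equal groups, power = Φ(d·√(n/2) − z_{α/2}).
d·√(n/2) = 0.60 × √(8/2) = 0.60 × 2.000 = 1.200.
z_β = 1.200 − 2.326 = -1.126.
Power = Φ(-1.126) = 0.130.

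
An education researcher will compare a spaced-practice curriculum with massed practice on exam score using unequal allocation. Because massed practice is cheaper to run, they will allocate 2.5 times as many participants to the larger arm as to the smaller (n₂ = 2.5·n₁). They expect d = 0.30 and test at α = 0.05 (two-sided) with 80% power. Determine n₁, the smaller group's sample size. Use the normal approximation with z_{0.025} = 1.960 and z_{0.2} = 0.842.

With allocation ratio k = n₂/n₁ = 2.5, Var(x̄₁−x̄₂) = σ²(1/n₁ + 1/(k·n₁)) = σ²·(k+1)/(k·n₁).
So n₁ = (1 + 1/k)·((z_{α/2} + z_β)/d)² = 1.400 × (2.802/0.30)².
n₁ = 1.400 × 87.24 = 122.1.
Round up: n₁ = 123, giving n₂ = ⌈2.5 × 123⌉ = ⌈307.5⌉ = 308.

n₁ = 123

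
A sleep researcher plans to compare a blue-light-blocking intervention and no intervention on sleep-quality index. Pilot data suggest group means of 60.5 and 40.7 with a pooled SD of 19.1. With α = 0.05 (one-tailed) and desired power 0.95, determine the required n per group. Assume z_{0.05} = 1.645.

Cohen's d = |M₁ − M₂| / SD_pooled = |60.5 − 40.7| / 19.1 = 19.8 / 19.1 = 1.037.
For two independent groups with equal n: n = 2·((z_{α} + z_β) / d)².
z_{α} + z_β = 1.645 + 1.645 = 3.290.
n = 2 × (3.290 / 1.037)² = 2 × 3.173² = 2 × 10.07 = 20.1.
Round up to the next whole participant.

n = 21 per group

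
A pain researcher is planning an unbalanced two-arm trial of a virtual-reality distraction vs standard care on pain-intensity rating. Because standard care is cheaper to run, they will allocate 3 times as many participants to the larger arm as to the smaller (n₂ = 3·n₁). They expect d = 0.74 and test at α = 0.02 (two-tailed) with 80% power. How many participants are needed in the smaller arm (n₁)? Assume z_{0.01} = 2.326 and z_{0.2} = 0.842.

n₁ = 25

With allocation ratio k = n₂/n₁ = 3, Var(x̄₁−x̄₂) = σ²(1/n₁ + 1/(k·n₁)) = σ²·(k+1)/(k·n₁).
So n₁ = (1 + 1/k)·((z_{α/2} + z_β)/d)² = 1.333 × (3.168/0.74)².
n₁ = 1.333 × 18.33 = 24.4.
Round up: n₁ = 25, giving n₂ = 3 × 25 = 75.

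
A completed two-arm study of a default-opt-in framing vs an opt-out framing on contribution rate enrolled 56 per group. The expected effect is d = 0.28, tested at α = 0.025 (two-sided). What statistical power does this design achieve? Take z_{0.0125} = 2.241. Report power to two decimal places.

For two equal groups, power = Φ(d·√(n/2) − z_{α/2}).
d·√(n/2) = 0.28 × √(56/2) = 0.28 × 5.292 = 1.482.
z_β = 1.482 − 2.241 = -0.759.
Power = Φ(-0.759) = 0.224.

power ≈ 0.22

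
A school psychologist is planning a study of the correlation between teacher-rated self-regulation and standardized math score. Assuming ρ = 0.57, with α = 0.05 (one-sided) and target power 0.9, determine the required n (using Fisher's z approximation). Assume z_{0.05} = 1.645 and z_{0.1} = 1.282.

Fisher's z: C = ½·ln((1+r)/(1−r)) = ½·ln(3.6512) = 0.6475.
n = ((z_{α} + z_β)/C)² + 3.
(1.645 + 1.282) / 0.6475 = 2.927 / 0.6475 = 4.520.
n = 4.520² + 3 = 20.43 + 3 = 23.4.
Round up.

n = 24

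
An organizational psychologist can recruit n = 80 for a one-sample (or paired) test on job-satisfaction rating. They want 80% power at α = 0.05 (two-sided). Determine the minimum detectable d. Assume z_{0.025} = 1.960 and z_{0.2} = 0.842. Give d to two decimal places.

d_min ≈ 0.31

For a single sample (or paired design) of n = 80: d_min = (z_{α/2} + z_β)/√n.
z-sum = 1.960 + 0.842 = 2.802.
d_min = 2.802 / √80 = 2.802 / 8.944 = 0.313.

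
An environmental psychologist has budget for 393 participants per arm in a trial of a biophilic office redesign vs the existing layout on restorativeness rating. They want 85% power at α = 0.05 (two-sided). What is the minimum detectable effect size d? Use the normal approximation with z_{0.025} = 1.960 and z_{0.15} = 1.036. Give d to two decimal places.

For two independent groups of n = 393 each: d_min = (z_{α/2} + z_β)·√(2/n).
z-sum = 1.960 + 1.036 = 2.996.
d_min = 2.996 × √(2/393) = 2.996 × 0.0713 = 0.214.

d_min ≈ 0.21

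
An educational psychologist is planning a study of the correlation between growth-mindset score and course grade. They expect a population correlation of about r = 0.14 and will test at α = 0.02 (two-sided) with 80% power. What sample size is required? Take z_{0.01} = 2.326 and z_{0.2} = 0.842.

n = 509

Fisher's z: C = ½·ln((1+r)/(1−r)) = ½·ln(1.3256) = 0.1409.
n = ((z_{α/2} + z_β)/C)² + 3.
(2.326 + 0.842) / 0.1409 = 3.168 / 0.1409 = 22.484.
n = 22.484² + 3 = 505.53 + 3 = 508.5.
Round up.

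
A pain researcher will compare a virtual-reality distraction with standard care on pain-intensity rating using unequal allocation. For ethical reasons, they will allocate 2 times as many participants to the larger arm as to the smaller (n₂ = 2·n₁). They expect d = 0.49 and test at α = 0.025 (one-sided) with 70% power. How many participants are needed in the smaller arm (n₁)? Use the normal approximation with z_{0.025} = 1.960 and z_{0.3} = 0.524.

With allocation ratio k = n₂/n₁ = 2, Var(x̄₁−x̄₂) = σ²(1/n₁ + 1/(k·n₁)) = σ²·(k+1)/(k·n₁).
So n₁ = (1 + 1/k)·((z_{α} + z_β)/d)² = 1.500 × (2.484/0.49)².
n₁ = 1.500 × 25.70 = 38.5.
Round up: n₁ = 39, giving n₂ = 2 × 39 = 78.

n₁ = 39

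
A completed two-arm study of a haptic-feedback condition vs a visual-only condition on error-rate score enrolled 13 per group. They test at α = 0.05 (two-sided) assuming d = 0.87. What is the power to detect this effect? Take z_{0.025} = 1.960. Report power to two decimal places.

power ≈ 0.60

For two equal groups, power = Φ(d·√(n/2) − z_{α/2}).
d·√(n/2) = 0.87 × √(13/2) = 0.87 × 2.550 = 2.218.
z_β = 2.218 − 1.960 = 0.258.
Power = Φ(0.258) = 0.602.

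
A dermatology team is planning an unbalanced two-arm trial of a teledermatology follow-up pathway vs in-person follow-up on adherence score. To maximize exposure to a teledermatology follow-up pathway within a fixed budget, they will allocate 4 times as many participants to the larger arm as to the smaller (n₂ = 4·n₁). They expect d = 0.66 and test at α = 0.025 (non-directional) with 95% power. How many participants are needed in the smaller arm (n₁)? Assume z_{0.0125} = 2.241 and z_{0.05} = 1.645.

n₁ = 44

With allocation ratio k = n₂/n₁ = 4, Var(x̄₁−x̄₂) = σ²(1/n₁ + 1/(k·n₁)) = σ²·(k+1)/(k·n₁).
So n₁ = (1 + 1/k)·((z_{α/2} + z_β)/d)² = 1.250 × (3.886/0.66)².
n₁ = 1.250 × 34.67 = 43.3.
Round up: n₁ = 44, giving n₂ = 4 × 44 = 176.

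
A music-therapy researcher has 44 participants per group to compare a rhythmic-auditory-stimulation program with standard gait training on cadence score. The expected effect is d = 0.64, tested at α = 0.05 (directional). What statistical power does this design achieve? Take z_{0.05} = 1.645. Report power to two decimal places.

power ≈ 0.91

For two equal groups, power = Φ(d·√(n/2) − z_{α}).
d·√(n/2) = 0.64 × √(44/2) = 0.64 × 4.690 = 3.002.
z_β = 3.002 − 1.645 = 1.357.
Power = Φ(1.357) = 0.913.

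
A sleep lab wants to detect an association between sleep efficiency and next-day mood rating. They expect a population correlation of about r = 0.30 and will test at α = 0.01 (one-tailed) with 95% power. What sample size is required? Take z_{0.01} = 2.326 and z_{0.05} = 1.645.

n = 168

Fisher's z: C = ½·ln((1+r)/(1−r)) = ½·ln(1.8571) = 0.3095.
n = ((z_{α} + z_β)/C)² + 3.
(2.326 + 1.645) / 0.3095 = 3.971 / 0.3095 = 12.830.
n = 12.830² + 3 = 164.62 + 3 = 167.6.
Round up.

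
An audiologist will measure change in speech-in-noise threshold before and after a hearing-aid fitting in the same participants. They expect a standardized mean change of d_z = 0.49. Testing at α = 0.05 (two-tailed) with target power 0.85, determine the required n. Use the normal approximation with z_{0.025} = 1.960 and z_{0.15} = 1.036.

n = 38 pairs

For a paired (one-sample on differences) test: n = ((z_{α/2} + z_β) / d)².
z_{α/2} + z_β = 1.960 + 1.036 = 2.996.
n = (2.996 / 0.49)² = 6.114² = 37.38.
Round up.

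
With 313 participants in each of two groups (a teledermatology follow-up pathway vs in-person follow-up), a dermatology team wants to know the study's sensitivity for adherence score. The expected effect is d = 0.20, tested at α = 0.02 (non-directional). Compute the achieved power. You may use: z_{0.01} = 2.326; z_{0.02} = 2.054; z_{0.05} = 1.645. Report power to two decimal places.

power ≈ 0.57

For two equal groups, power = Φ(d·√(n/2) − z_{α/2}).
d·√(n/2) = 0.20 × √(313/2) = 0.20 × 12.510 = 2.502.
z_β = 2.502 − 2.326 = 0.176.
Power = Φ(0.176) = 0.570.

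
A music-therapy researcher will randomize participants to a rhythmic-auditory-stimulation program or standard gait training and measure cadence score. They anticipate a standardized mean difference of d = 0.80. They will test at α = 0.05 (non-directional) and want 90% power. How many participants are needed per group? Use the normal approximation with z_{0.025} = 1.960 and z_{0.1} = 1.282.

For two independent groups with equal n: n = 2·((z_{α/2} + z_β) / d)².
z_{α/2} + z_β = 1.960 + 1.282 = 3.242.
n = 2 × (3.242 / 0.80)² = 2 × 4.052² = 2 × 16.42 = 32.8.
Round up to the next whole participant.

n = 33 per group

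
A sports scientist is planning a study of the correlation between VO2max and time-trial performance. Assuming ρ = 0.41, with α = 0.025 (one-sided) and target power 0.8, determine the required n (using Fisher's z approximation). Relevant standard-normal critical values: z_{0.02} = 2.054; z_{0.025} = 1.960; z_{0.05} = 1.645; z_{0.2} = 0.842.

Fisher's z: C = ½·ln((1+r)/(1−r)) = ½·ln(2.3898) = 0.4356.
n = ((z_{α} + z_β)/C)² + 3.
(1.960 + 0.842) / 0.4356 = 2.802 / 0.4356 = 6.433.
n = 6.433² + 3 = 41.38 + 3 = 44.4.
Round up.

n = 45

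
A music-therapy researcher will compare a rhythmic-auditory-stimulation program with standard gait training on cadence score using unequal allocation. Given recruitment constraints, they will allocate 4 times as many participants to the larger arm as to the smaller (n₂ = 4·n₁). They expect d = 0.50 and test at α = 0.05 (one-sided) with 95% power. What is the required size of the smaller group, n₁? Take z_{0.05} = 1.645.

With allocation ratio k = n₂/n₁ = 4, Var(x̄₁−x̄₂) = σ²(1/n₁ + 1/(k·n₁)) = σ²·(k+1)/(k·n₁).
So n₁ = (1 + 1/k)·((z_{α} + z_β)/d)² = 1.250 × (3.290/0.50)².
n₁ = 1.250 × 43.30 = 54.1.
Round up: n₁ = 55, giving n₂ = 4 × 55 = 220.

n₁ = 55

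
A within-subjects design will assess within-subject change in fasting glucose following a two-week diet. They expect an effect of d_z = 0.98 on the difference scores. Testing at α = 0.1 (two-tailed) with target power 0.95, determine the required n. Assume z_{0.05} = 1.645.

n = 12 pairs

For a paired (one-sample on differences) test: n = ((z_{α/2} + z_β) / d)².
z_{α/2} + z_β = 1.645 + 1.645 = 3.290.
n = (3.290 / 0.98)² = 3.357² = 11.27.
Round up.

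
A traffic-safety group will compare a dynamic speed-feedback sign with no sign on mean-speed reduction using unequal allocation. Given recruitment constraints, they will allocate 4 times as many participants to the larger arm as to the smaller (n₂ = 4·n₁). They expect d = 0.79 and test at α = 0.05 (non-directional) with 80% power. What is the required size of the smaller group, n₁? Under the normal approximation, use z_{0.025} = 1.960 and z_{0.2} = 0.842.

With allocation ratio k = n₂/n₁ = 4, Var(x̄₁−x̄₂) = σ²(1/n₁ + 1/(k·n₁)) = σ²·(k+1)/(k·n₁).
So n₁ = (1 + 1/k)·((z_{α/2} + z_β)/d)² = 1.250 × (2.802/0.79)².
n₁ = 1.250 × 12.58 = 15.7.
Round up: n₁ = 16, giving n₂ = 4 × 16 = 64.

n₁ = 16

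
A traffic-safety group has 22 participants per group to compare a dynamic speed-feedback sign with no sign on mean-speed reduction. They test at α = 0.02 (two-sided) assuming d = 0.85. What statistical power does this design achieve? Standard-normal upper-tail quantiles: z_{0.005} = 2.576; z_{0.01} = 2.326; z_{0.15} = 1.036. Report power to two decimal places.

power ≈ 0.69

For two equal groups, power = Φ(d·√(n/2) − z_{α/2}).
d·√(n/2) = 0.85 × √(22/2) = 0.85 × 3.317 = 2.819.
z_β = 2.819 − 2.326 = 0.493.
Power = Φ(0.493) = 0.689.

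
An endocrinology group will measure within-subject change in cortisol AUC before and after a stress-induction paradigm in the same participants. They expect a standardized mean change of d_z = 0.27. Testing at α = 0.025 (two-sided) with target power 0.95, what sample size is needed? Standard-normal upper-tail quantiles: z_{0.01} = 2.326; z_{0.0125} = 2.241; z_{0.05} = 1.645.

For a paired (one-sample on differences) test: n = ((z_{α/2} + z_β) / d)².
z_{α/2} + z_β = 2.241 + 1.645 = 3.886.
n = (3.886 / 0.27)² = 14.393² = 207.15.
Round up.

n = 208 pairs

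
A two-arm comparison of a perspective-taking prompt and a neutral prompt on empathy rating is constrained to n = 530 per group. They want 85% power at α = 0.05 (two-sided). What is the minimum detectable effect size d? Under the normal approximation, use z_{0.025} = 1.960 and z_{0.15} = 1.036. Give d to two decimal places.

d_min ≈ 0.18

For two independent groups of n = 530 each: d_min = (z_{α/2} + z_β)·√(2/n).
z-sum = 1.960 + 1.036 = 2.996.
d_min = 2.996 × √(2/530) = 2.996 × 0.0614 = 0.184.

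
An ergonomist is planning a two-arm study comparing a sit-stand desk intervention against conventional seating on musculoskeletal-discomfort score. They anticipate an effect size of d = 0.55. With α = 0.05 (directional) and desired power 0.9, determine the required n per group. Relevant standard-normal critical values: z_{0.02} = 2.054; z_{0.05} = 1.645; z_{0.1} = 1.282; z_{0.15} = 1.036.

For two independent groups with equal n: n = 2·((z_{α} + z_β) / d)².
z_{α} + z_β = 1.645 + 1.282 = 2.927.
n = 2 × (2.927 / 0.55)² = 2 × 5.322² = 2 × 28.32 = 56.6.
Round up to the next whole participant.

n = 57 per group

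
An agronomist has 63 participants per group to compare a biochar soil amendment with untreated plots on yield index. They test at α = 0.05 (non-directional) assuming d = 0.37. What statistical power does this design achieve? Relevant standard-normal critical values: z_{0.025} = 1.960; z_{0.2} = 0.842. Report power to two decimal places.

power ≈ 0.55

For two equal groups, power = Φ(d·√(n/2) − z_{α/2}).
d·√(n/2) = 0.37 × √(63/2) = 0.37 × 5.612 = 2.077.
z_β = 2.077 − 1.960 = 0.117.
Power = Φ(0.117) = 0.546.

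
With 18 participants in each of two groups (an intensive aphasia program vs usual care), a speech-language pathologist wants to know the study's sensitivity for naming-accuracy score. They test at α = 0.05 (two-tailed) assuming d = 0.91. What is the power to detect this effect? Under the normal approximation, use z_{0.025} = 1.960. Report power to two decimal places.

power ≈ 0.78

For two equal groups, power = Φ(d·√(n/2) − z_{α/2}).
d·√(n/2) = 0.91 × √(18/2) = 0.91 × 3.000 = 2.730.
z_β = 2.730 − 1.960 = 0.770.
Power = Φ(0.770) = 0.779.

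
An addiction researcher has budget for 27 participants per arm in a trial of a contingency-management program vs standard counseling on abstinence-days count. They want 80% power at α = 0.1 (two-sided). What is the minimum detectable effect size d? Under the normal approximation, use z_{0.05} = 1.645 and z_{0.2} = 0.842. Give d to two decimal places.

d_min ≈ 0.68

For two independent groups of n = 27 each: d_min = (z_{α/2} + z_β)·√(2/n).
z-sum = 1.645 + 0.842 = 2.487.
d_min = 2.487 × √(2/27) = 2.487 × 0.2722 = 0.677.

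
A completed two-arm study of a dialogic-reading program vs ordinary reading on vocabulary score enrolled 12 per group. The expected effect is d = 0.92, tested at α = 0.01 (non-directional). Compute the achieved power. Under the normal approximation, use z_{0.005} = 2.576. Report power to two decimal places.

For two equal groups, power = Φ(d·√(n/2) − z_{α/2}).
d·√(n/2) = 0.92 × √(12/2) = 0.92 × 2.449 = 2.254.
z_β = 2.254 − 2.576 = -0.322.
Power = Φ(-0.322) = 0.374.

power ≈ 0.37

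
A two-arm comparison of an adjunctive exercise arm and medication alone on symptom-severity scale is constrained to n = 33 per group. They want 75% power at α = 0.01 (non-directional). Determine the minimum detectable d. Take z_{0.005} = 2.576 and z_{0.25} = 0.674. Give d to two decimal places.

For two independent groups of n = 33 each: d_min = (z_{α/2} + z_β)·√(2/n).
z-sum = 2.576 + 0.674 = 3.250.
d_min = 3.250 × √(2/33) = 3.250 × 0.2462 = 0.800.

d_min ≈ 0.80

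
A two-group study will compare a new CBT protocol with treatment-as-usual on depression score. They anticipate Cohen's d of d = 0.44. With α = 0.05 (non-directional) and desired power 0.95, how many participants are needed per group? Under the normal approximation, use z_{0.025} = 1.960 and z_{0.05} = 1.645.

For two independent groups with equal n: n = 2·((z_{α/2} + z_β) / d)².
z_{α/2} + z_β = 1.960 + 1.645 = 3.605.
n = 2 × (3.605 / 0.44)² = 2 × 8.193² = 2 × 67.13 = 134.3.
Round up to the next whole participant.

n = 135 per group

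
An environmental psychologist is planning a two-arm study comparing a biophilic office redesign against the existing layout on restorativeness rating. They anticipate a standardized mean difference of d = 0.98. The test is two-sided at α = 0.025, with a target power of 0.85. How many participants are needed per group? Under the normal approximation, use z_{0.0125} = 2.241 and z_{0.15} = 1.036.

For two independent groups with equal n: n = 2·((z_{α/2} + z_β) / d)².
z_{α/2} + z_β = 2.241 + 1.036 = 3.277.
n = 2 × (3.277 / 0.98)² = 2 × 3.344² = 2 × 11.18 = 22.4.
Round up to the next whole participant.

n = 23 per group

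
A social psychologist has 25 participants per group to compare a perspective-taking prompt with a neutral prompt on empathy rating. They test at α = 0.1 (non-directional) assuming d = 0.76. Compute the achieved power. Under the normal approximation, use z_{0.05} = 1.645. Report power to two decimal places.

For two equal groups, power = Φ(d·√(n/2) − z_{α/2}).
d·√(n/2) = 0.76 × √(25/2) = 0.76 × 3.536 = 2.687.
z_β = 2.687 − 1.645 = 1.042.
Power = Φ(1.042) = 0.851.

power ≈ 0.85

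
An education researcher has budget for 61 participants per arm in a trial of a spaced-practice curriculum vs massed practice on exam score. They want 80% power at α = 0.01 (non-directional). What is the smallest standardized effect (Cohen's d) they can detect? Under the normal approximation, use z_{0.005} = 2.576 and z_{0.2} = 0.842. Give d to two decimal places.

For two independent groups of n = 61 each: d_min = (z_{α/2} + z_β)·√(2/n).
z-sum = 2.576 + 0.842 = 3.418.
d_min = 3.418 × √(2/61) = 3.418 × 0.1811 = 0.619.

d_min ≈ 0.62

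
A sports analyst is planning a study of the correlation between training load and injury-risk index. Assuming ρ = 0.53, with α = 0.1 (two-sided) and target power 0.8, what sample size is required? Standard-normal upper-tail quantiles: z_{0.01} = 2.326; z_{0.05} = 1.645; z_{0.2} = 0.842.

Fisher's z: C = ½·ln((1+r)/(1−r)) = ½·ln(3.2553) = 0.5901.
n = ((z_{α/2} + z_β)/C)² + 3.
(1.645 + 0.842) / 0.5901 = 2.487 / 0.5901 = 4.215.
n = 4.215² + 3 = 17.76 + 3 = 20.8.
Round up.

n = 21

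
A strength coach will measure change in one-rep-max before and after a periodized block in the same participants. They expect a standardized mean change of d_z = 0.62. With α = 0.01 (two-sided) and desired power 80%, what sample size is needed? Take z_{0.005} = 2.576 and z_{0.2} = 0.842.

n = 31 pairs

For a paired (one-sample on differences) test: n = ((z_{α/2} + z_β) / d)².
z_{α/2} + z_β = 2.576 + 0.842 = 3.418.
n = (3.418 / 0.62)² = 5.513² = 30.39.
Round up.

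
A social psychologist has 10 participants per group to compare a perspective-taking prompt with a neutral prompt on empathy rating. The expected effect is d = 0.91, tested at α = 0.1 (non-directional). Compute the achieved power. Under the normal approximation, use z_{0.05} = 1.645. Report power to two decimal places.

For two equal groups, power = Φ(d·√(n/2) − z_{α/2}).
d·√(n/2) = 0.91 × √(10/2) = 0.91 × 2.236 = 2.035.
z_β = 2.035 − 1.645 = 0.390.
Power = Φ(0.390) = 0.652.

power ≈ 0.65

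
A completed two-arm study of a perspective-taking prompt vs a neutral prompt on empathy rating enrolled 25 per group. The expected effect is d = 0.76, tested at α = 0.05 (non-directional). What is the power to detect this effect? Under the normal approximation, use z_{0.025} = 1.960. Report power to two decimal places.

For two equal groups, power = Φ(d·√(n/2) − z_{α/2}).
d·√(n/2) = 0.76 × √(25/2) = 0.76 × 3.536 = 2.687.
z_β = 2.687 − 1.960 = 0.727.
Power = Φ(0.727) = 0.766.

power ≈ 0.77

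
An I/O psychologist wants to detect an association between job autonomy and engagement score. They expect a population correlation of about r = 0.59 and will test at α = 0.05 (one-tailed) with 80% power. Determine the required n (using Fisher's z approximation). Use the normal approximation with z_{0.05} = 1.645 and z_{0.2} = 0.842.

Fisher's z: C = ½·ln((1+r)/(1−r)) = ½·ln(3.8780) = 0.6777.
n = ((z_{α} + z_β)/C)² + 3.
(1.645 + 0.842) / 0.6777 = 2.487 / 0.6777 = 3.670.
n = 3.670² + 3 = 13.47 + 3 = 16.5.
Round up.

n = 17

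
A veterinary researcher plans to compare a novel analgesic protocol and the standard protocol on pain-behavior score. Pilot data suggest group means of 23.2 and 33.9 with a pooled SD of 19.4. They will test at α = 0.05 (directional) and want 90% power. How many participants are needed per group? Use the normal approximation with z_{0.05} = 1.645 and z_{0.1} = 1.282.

n = 57 per group

Cohen's d = |M₁ − M₂| / SD_pooled = |23.2 − 33.9| / 19.4 = 10.7 / 19.4 = 0.552.
For two independent groups with equal n: n = 2·((z_{α} + z_β) / d)².
z_{α} + z_β = 1.645 + 1.282 = 2.927.
n = 2 × (2.927 / 0.552)² = 2 × 5.303² = 2 × 28.12 = 56.2.
Round up to the next whole participant.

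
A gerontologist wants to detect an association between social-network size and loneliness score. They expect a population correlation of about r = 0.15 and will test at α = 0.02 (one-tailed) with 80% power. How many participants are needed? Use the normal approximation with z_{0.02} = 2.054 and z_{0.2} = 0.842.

n = 371

Fisher's z: C = ½·ln((1+r)/(1−r)) = ½·ln(1.3529) = 0.1511.
n = ((z_{α} + z_β)/C)² + 3.
(2.054 + 0.842) / 0.1511 = 2.896 / 0.1511 = 19.166.
n = 19.166² + 3 = 367.34 + 3 = 370.3.
Round up.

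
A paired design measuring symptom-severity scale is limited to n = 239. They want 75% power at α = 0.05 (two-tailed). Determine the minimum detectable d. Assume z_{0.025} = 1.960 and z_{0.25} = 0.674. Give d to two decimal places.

d_min ≈ 0.17

For a single sample (or paired design) of n = 239: d_min = (z_{α/2} + z_β)/√n.
z-sum = 1.960 + 0.674 = 2.634.
d_min = 2.634 / √239 = 2.634 / 15.460 = 0.170.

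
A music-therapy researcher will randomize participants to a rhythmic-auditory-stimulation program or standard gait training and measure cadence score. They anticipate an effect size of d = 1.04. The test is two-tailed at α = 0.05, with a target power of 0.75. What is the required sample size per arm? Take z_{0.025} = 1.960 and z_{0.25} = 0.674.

n = 13 per group

For two independent groups with equal n: n = 2·((z_{α/2} + z_β) / d)².
z_{α/2} + z_β = 1.960 + 0.674 = 2.634.
n = 2 × (2.634 / 1.04)² = 2 × 2.533² = 2 × 6.41 = 12.8.
Round up to the next whole participant.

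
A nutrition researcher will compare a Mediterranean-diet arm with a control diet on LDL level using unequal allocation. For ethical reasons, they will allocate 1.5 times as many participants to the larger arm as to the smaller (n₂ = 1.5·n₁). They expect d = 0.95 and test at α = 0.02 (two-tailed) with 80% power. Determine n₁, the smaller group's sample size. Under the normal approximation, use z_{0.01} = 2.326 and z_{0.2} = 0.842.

n₁ = 19

With allocation ratio k = n₂/n₁ = 1.5, Var(x̄₁−x̄₂) = σ²(1/n₁ + 1/(k·n₁)) = σ²·(k+1)/(k·n₁).
So n₁ = (1 + 1/k)·((z_{α/2} + z_β)/d)² = 1.667 × (3.168/0.95)².
n₁ = 1.667 × 11.12 = 18.5.
Round up: n₁ = 19, giving n₂ = ⌈1.5 × 19⌉ = ⌈28.5⌉ = 29.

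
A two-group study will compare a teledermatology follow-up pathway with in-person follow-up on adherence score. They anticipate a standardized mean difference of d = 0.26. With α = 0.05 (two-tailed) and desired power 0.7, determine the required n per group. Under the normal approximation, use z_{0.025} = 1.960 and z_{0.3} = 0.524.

n = 183 per group

For two independent groups with equal n: n = 2·((z_{α/2} + z_β) / d)².
z_{α/2} + z_β = 1.960 + 0.524 = 2.484.
n = 2 × (2.484 / 0.26)² = 2 × 9.554² = 2 × 91.28 = 182.6.
Round up to the next whole participant.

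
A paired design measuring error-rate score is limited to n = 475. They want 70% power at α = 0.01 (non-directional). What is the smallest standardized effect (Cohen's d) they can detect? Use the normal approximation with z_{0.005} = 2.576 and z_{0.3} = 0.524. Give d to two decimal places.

d_min ≈ 0.14

For a single sample (or paired design) of n = 475: d_min = (z_{α/2} + z_β)/√n.
z-sum = 2.576 + 0.524 = 3.100.
d_min = 3.100 / √475 = 3.100 / 21.794 = 0.142.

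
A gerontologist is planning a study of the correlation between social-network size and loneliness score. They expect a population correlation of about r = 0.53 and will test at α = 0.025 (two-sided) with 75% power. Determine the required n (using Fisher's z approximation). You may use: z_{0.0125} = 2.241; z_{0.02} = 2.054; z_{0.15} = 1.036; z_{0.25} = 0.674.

n = 28

Fisher's z: C = ½·ln((1+r)/(1−r)) = ½·ln(3.2553) = 0.5901.
n = ((z_{α/2} + z_β)/C)² + 3.
(2.241 + 0.674) / 0.5901 = 2.915 / 0.5901 = 4.940.
n = 4.940² + 3 = 24.40 + 3 = 27.4.
Round up.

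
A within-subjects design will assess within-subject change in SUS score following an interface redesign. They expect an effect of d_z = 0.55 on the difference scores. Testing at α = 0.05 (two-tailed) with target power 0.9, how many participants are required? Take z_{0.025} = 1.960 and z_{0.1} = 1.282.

For a paired (one-sample on differences) test: n = ((z_{α/2} + z_β) / d)².
z_{α/2} + z_β = 1.960 + 1.282 = 3.242.
n = (3.242 / 0.55)² = 5.895² = 34.75.
Round up.

n = 35 pairs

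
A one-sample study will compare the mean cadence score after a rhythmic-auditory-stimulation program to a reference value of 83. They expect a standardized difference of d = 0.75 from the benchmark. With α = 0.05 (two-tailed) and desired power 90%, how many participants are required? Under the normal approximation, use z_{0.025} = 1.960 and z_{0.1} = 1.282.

For a one-sample test: n = ((z_{α/2} + z_β) / d)².
z_{α/2} + z_β = 1.960 + 1.282 = 3.242.
n = (3.242 / 0.75)² = 4.323² = 18.69.
Round up.

n = 19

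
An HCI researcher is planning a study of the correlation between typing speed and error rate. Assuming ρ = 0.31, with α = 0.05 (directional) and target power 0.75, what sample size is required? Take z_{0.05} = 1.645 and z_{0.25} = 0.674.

Fisher's z: C = ½·ln((1+r)/(1−r)) = ½·ln(1.8986) = 0.3205.
n = ((z_{α} + z_β)/C)² + 3.
(1.645 + 0.674) / 0.3205 = 2.319 / 0.3205 = 7.236.
n = 7.236² + 3 = 52.35 + 3 = 55.4.
Round up.

n = 56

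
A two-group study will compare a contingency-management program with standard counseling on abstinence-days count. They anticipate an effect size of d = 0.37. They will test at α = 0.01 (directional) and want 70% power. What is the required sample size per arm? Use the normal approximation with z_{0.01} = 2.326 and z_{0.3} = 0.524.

n = 119 per group

For two independent groups with equal n: n = 2·((z_{α} + z_β) / d)².
z_{α} + z_β = 2.326 + 0.524 = 2.850.
n = 2 × (2.850 / 0.37)² = 2 × 7.703² = 2 × 59.33 = 118.7.
Round up to the next whole participant.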